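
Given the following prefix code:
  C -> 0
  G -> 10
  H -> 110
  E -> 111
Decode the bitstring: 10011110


Decoding step by step:
Bits 10 -> G
Bits 0 -> C
Bits 111 -> E
Bits 10 -> G


Decoded message: GCEG


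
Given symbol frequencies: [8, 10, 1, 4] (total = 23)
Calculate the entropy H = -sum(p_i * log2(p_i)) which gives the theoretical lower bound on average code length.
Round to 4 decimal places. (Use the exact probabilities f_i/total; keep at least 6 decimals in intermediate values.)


Per-symbol terms -p_i * log2(p_i) with p_i = f_i/23:
  p = 8/23 = 0.347826: log2(p) = -1.523562, -p*log2(p) = 0.529935
  p = 10/23 = 0.434783: log2(p) = -1.201634, -p*log2(p) = 0.522450
  p = 1/23 = 0.043478: log2(p) = -4.523562, -p*log2(p) = 0.196677
  p = 4/23 = 0.173913: log2(p) = -2.523562, -p*log2(p) = 0.438880
H = 0.529935 + 0.522450 + 0.196677 + 0.438880 = 1.687942

H = 1.6879 bits/symbol


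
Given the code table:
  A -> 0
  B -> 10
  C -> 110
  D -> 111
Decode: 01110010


Decoding:
0 -> A
111 -> D
0 -> A
0 -> A
10 -> B


Result: ADAAB


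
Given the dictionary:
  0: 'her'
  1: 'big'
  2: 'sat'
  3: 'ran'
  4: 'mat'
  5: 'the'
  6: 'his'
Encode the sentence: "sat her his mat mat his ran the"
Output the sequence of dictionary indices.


Look up each word in the dictionary:
  'sat' -> 2
  'her' -> 0
  'his' -> 6
  'mat' -> 4
  'mat' -> 4
  'his' -> 6
  'ran' -> 3
  'the' -> 5

Encoded: [2, 0, 6, 4, 4, 6, 3, 5]


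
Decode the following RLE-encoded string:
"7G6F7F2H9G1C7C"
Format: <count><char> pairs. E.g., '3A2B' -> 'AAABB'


Expanding each <count><char> pair:
  7G -> 'GGGGGGG'
  6F -> 'FFFFFF'
  7F -> 'FFFFFFF'
  2H -> 'HH'
  9G -> 'GGGGGGGGG'
  1C -> 'C'
  7C -> 'CCCCCCC'

Decoded = GGGGGGGFFFFFFFFFFFFFHHGGGGGGGGGCCCCCCCC


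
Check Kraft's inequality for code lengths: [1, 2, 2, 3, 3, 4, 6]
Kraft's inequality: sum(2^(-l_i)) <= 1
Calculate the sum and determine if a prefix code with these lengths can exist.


Sum = 2^(-1) + 2^(-2) + 2^(-2) + 2^(-3) + 2^(-3) + 2^(-4) + 2^(-6)
    = 0.5 + 0.25 + 0.25 + 0.125 + 0.125 + 0.0625 + 0.015625
    = 85/64 = 1.328125
Since 1.328125 > 1, Kraft's inequality is NOT satisfied.
A prefix code with these lengths CANNOT exist.

Kraft sum = 1.328125. Not satisfied.


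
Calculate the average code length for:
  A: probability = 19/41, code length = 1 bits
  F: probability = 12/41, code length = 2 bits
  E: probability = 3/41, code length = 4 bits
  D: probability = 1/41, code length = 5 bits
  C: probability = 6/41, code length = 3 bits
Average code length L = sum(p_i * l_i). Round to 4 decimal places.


Weighted contributions p_i * l_i:
  A: (19/41) * 1 = 19/41
  F: (12/41) * 2 = 24/41
  E: (3/41) * 4 = 12/41
  D: (1/41) * 5 = 5/41
  C: (6/41) * 3 = 18/41
Sum = (19 + 24 + 12 + 5 + 18)/41 = 78/41

L = 78/41 = 1.9024 bits/symbol


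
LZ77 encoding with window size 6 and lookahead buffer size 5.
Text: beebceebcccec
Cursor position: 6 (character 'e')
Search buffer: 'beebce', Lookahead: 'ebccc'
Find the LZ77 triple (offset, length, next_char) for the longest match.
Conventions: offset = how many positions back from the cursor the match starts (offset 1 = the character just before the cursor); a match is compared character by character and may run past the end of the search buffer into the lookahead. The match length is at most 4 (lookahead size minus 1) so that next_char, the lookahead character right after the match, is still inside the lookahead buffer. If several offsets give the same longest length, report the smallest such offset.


Try each offset into the search buffer:
  offset=1 (pos 5, char 'e'): match length 1
  offset=2 (pos 4, char 'c'): match length 0
  offset=3 (pos 3, char 'b'): match length 0
  offset=4 (pos 2, char 'e'): match length 3
  offset=5 (pos 1, char 'e'): match length 1
  offset=6 (pos 0, char 'b'): match length 0
Longest match has length 3 at offset 4.
next_char = character at position 6 + 3 = 9 -> 'c'

Best match: offset=4, length=3 (matching 'ebc' starting at position 2)
LZ77 triple: (4, 3, 'c')


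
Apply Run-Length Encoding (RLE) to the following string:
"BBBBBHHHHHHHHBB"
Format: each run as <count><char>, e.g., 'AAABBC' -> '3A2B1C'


Scanning runs left to right:
  i=0: run of 'B' x 5 -> '5B'
  i=5: run of 'H' x 8 -> '8H'
  i=13: run of 'B' x 2 -> '2B'

RLE = 5B8H2B


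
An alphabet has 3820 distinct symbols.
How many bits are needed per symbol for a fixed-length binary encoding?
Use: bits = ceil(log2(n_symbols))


log2(3820) = 11.8994
Bracket: 2^11 = 2048 < 3820 <= 2^12 = 4096
So ceil(log2(3820)) = 12

bits = ceil(log2(3820)) = ceil(11.8994) = 12 bits


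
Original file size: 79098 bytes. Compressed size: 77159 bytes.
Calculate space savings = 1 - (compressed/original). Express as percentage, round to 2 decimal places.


ratio = compressed/original = 77159/79098 = 0.975486
savings = 1 - ratio = 1 - 0.975486 = 0.024514
as a percentage: 0.024514 * 100 = 2.45%

Space savings = 1 - 77159/79098 = 2.45%


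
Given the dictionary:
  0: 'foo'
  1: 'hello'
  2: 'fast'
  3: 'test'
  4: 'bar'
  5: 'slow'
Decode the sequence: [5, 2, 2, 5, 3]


Look up each index in the dictionary:
  5 -> 'slow'
  2 -> 'fast'
  2 -> 'fast'
  5 -> 'slow'
  3 -> 'test'

Decoded: "slow fast fast slow test"


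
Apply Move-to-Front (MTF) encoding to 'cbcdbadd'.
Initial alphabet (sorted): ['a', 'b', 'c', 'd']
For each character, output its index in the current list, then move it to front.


MTF encoding:
'c': index 2 in ['a', 'b', 'c', 'd'] -> ['c', 'a', 'b', 'd']
'b': index 2 in ['c', 'a', 'b', 'd'] -> ['b', 'c', 'a', 'd']
'c': index 1 in ['b', 'c', 'a', 'd'] -> ['c', 'b', 'a', 'd']
'd': index 3 in ['c', 'b', 'a', 'd'] -> ['d', 'c', 'b', 'a']
'b': index 2 in ['d', 'c', 'b', 'a'] -> ['b', 'd', 'c', 'a']
'a': index 3 in ['b', 'd', 'c', 'a'] -> ['a', 'b', 'd', 'c']
'd': index 2 in ['a', 'b', 'd', 'c'] -> ['d', 'a', 'b', 'c']
'd': index 0 in ['d', 'a', 'b', 'c'] -> ['d', 'a', 'b', 'c']


Output: [2, 2, 1, 3, 2, 3, 2, 0]


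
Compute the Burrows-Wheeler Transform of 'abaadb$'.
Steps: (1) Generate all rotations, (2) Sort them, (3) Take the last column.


Rotations (sorted):
  0: $abaadb -> last char: b
  1: aadb$ab -> last char: b
  2: abaadb$ -> last char: $
  3: adb$aba -> last char: a
  4: b$abaad -> last char: d
  5: baadb$a -> last char: a
  6: db$abaa -> last char: a


BWT = bb$adaa


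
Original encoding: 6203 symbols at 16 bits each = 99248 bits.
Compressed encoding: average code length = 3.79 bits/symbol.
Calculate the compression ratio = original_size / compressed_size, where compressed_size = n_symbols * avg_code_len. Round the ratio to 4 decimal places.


original_size = n_symbols * orig_bits = 6203 * 16 = 99248 bits
compressed_size = n_symbols * avg_code_len = 6203 * 3.79 = 23509.37 bits
ratio = original_size / compressed_size = 99248 / 23509.37 = 4.2216

Compression ratio = 4.2216


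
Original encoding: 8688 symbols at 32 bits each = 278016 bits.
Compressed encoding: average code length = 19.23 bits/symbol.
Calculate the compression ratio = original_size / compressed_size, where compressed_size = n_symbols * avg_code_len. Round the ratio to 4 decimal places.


original_size = n_symbols * orig_bits = 8688 * 32 = 278016 bits
compressed_size = n_symbols * avg_code_len = 8688 * 19.23 = 167070.24 bits
ratio = original_size / compressed_size = 278016 / 167070.24 = 1.6641

Compression ratio = 1.6641


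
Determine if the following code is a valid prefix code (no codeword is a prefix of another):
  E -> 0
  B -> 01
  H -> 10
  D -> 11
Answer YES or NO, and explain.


Checking each pair (does one codeword prefix another?):
  E='0' vs B='01': prefix -- VIOLATION

NO -- this is NOT a valid prefix code. E (0) is a prefix of B (01).


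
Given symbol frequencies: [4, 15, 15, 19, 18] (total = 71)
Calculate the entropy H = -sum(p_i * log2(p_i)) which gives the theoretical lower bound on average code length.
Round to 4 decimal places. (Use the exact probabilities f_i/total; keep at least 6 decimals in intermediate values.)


Per-symbol terms -p_i * log2(p_i) with p_i = f_i/71:
  p = 4/71 = 0.056338: log2(p) = -4.149747, -p*log2(p) = 0.233789
  p = 15/71 = 0.211268: log2(p) = -2.242857, -p*log2(p) = 0.473843
  p = 15/71 = 0.211268: log2(p) = -2.242857, -p*log2(p) = 0.473843
  p = 19/71 = 0.267606: log2(p) = -1.901820, -p*log2(p) = 0.508938
  p = 18/71 = 0.253521: log2(p) = -1.979822, -p*log2(p) = 0.501927
H = 0.233789 + 0.473843 + 0.473843 + 0.508938 + 0.501927 = 2.192340

H = 2.1923 bits/symbol


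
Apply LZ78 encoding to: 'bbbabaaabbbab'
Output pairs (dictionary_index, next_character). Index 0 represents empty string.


LZ78 encoding steps:
Dictionary: {0: ''}
Step 1: w='' (idx 0), next='b' -> output (0, 'b'), add 'b' as idx 1
Step 2: w='b' (idx 1), next='b' -> output (1, 'b'), add 'bb' as idx 2
Step 3: w='' (idx 0), next='a' -> output (0, 'a'), add 'a' as idx 3
Step 4: w='b' (idx 1), next='a' -> output (1, 'a'), add 'ba' as idx 4
Step 5: w='a' (idx 3), next='a' -> output (3, 'a'), add 'aa' as idx 5
Step 6: w='bb' (idx 2), next='b' -> output (2, 'b'), add 'bbb' as idx 6
Step 7: w='a' (idx 3), next='b' -> output (3, 'b'), add 'ab' as idx 7


Encoded: [(0, 'b'), (1, 'b'), (0, 'a'), (1, 'a'), (3, 'a'), (2, 'b'), (3, 'b')]


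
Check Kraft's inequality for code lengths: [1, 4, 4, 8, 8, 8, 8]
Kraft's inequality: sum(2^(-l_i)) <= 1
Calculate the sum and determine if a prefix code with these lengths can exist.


Sum = 2^(-1) + 2^(-4) + 2^(-4) + 2^(-8) + 2^(-8) + 2^(-8) + 2^(-8)
    = 0.5 + 0.0625 + 0.0625 + 0.00390625 + 0.00390625 + 0.00390625 + 0.00390625
    = 164/256 = 0.640625
Since 0.640625 <= 1, Kraft's inequality IS satisfied.
A prefix code with these lengths CAN exist.

Kraft sum = 0.640625. Satisfied.


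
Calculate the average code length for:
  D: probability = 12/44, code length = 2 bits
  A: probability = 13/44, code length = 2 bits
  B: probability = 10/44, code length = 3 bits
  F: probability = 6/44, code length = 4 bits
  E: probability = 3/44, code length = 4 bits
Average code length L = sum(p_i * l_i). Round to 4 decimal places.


Weighted contributions p_i * l_i:
  D: (12/44) * 2 = 24/44
  A: (13/44) * 2 = 26/44
  B: (10/44) * 3 = 30/44
  F: (6/44) * 4 = 24/44
  E: (3/44) * 4 = 12/44
Sum = (24 + 26 + 30 + 24 + 12)/44 = 116/44

L = 116/44 = 2.6364 bits/symbol


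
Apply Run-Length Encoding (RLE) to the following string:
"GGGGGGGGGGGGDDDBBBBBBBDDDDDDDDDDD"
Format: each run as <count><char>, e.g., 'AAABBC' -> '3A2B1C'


Scanning runs left to right:
  i=0: run of 'G' x 12 -> '12G'
  i=12: run of 'D' x 3 -> '3D'
  i=15: run of 'B' x 7 -> '7B'
  i=22: run of 'D' x 11 -> '11D'

RLE = 12G3D7B11D


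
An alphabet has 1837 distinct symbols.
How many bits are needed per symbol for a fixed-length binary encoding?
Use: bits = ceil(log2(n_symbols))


log2(1837) = 10.8431
Bracket: 2^10 = 1024 < 1837 <= 2^11 = 2048
So ceil(log2(1837)) = 11

bits = ceil(log2(1837)) = ceil(10.8431) = 11 bits


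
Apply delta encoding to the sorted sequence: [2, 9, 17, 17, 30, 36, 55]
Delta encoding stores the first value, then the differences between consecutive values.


First value: 2
Deltas:
  9 - 2 = 7
  17 - 9 = 8
  17 - 17 = 0
  30 - 17 = 13
  36 - 30 = 6
  55 - 36 = 19


Delta encoded: [2, 7, 8, 0, 13, 6, 19]


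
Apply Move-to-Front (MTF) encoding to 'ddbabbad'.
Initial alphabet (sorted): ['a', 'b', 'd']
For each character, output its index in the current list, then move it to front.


MTF encoding:
'd': index 2 in ['a', 'b', 'd'] -> ['d', 'a', 'b']
'd': index 0 in ['d', 'a', 'b'] -> ['d', 'a', 'b']
'b': index 2 in ['d', 'a', 'b'] -> ['b', 'd', 'a']
'a': index 2 in ['b', 'd', 'a'] -> ['a', 'b', 'd']
'b': index 1 in ['a', 'b', 'd'] -> ['b', 'a', 'd']
'b': index 0 in ['b', 'a', 'd'] -> ['b', 'a', 'd']
'a': index 1 in ['b', 'a', 'd'] -> ['a', 'b', 'd']
'd': index 2 in ['a', 'b', 'd'] -> ['d', 'a', 'b']


Output: [2, 0, 2, 2, 1, 0, 1, 2]


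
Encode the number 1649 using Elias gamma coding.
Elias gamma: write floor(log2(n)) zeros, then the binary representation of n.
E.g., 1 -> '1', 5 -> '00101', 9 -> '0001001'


num_bits = floor(log2(1649)) + 1 = 11
leading_zeros = num_bits - 1 = 10
binary(1649) = 11001110001

Elias gamma(1649) = '0000000000' + '11001110001' = 000000000011001110001 (21 bits)


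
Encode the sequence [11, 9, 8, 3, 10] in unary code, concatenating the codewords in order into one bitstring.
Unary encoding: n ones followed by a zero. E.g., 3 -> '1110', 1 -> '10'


Encode each number as n ones followed by a terminating 0:
  11 -> 111111111110 (12 bits)
  9 -> 1111111110 (10 bits)
  8 -> 111111110 (9 bits)
  3 -> 1110 (4 bits)
  10 -> 11111111110 (11 bits)
Total length = 12 + 10 + 9 + 4 + 11 = 46 bits.

Unary([11, 9, 8, 3, 10]) = 1111111111101111111110111111110111011111111110 (46 bits)


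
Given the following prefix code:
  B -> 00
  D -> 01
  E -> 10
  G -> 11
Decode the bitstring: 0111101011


Decoding step by step:
Bits 01 -> D
Bits 11 -> G
Bits 10 -> E
Bits 10 -> E
Bits 11 -> G


Decoded message: DGEEG


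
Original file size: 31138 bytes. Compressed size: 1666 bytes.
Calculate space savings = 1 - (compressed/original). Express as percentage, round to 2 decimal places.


ratio = compressed/original = 1666/31138 = 0.053504
savings = 1 - ratio = 1 - 0.053504 = 0.946496
as a percentage: 0.946496 * 100 = 94.65%

Space savings = 1 - 1666/31138 = 94.65%


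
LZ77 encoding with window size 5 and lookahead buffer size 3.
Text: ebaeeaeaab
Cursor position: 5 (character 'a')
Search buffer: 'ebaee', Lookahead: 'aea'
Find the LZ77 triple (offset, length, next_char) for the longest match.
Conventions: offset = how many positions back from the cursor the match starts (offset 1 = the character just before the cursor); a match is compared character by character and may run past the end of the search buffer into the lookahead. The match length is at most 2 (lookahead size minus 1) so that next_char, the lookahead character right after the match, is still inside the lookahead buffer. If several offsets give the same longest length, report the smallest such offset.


Try each offset into the search buffer:
  offset=1 (pos 4, char 'e'): match length 0
  offset=2 (pos 3, char 'e'): match length 0
  offset=3 (pos 2, char 'a'): match length 2
  offset=4 (pos 1, char 'b'): match length 0
  offset=5 (pos 0, char 'e'): match length 0
Longest match has length 2 at offset 3.
next_char = character at position 5 + 2 = 7 -> 'a'

Best match: offset=3, length=2 (matching 'ae' starting at position 2)
LZ77 triple: (3, 2, 'a')


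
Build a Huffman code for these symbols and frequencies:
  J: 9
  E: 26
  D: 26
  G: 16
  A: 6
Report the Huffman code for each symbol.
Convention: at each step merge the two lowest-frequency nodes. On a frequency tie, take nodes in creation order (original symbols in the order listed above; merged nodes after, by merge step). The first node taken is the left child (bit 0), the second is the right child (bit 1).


Huffman tree construction:
Step 1: Merge A(6) + J(9) = 15
Step 2: Merge (A+J)(15) + G(16) = 31
Step 3: Merge E(26) + D(26) = 52
Step 4: Merge ((A+J)+G)(31) + (E+D)(52) = 83
Read each symbol's code off the tree from the root (left child = 0, right child = 1).

Codes:
  J: 001 (length 3)
  E: 10 (length 2)
  D: 11 (length 2)
  G: 01 (length 2)
  A: 000 (length 3)
Average code length: 181/83 = 2.1807 bits/symbol


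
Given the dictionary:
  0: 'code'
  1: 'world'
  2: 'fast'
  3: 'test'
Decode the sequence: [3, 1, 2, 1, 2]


Look up each index in the dictionary:
  3 -> 'test'
  1 -> 'world'
  2 -> 'fast'
  1 -> 'world'
  2 -> 'fast'

Decoded: "test world fast world fast"


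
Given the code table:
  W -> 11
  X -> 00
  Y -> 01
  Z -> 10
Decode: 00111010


Decoding:
00 -> X
11 -> W
10 -> Z
10 -> Z


Result: XWZZ


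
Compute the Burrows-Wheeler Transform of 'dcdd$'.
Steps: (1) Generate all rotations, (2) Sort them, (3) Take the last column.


Rotations (sorted):
  0: $dcdd -> last char: d
  1: cdd$d -> last char: d
  2: d$dcd -> last char: d
  3: dcdd$ -> last char: $
  4: dd$dc -> last char: c


BWT = ddd$c


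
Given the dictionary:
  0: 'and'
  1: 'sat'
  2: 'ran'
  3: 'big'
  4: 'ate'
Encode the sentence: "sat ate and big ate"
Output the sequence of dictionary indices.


Look up each word in the dictionary:
  'sat' -> 1
  'ate' -> 4
  'and' -> 0
  'big' -> 3
  'ate' -> 4

Encoded: [1, 4, 0, 3, 4]


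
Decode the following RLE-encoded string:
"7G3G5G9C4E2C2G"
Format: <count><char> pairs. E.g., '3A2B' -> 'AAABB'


Expanding each <count><char> pair:
  7G -> 'GGGGGGG'
  3G -> 'GGG'
  5G -> 'GGGGG'
  9C -> 'CCCCCCCCC'
  4E -> 'EEEE'
  2C -> 'CC'
  2G -> 'GG'

Decoded = GGGGGGGGGGGGGGGCCCCCCCCCEEEECCGG


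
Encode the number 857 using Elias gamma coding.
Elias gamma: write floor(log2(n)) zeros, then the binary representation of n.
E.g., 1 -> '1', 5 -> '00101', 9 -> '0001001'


num_bits = floor(log2(857)) + 1 = 10
leading_zeros = num_bits - 1 = 9
binary(857) = 1101011001

Elias gamma(857) = '000000000' + '1101011001' = 0000000001101011001 (19 bits)


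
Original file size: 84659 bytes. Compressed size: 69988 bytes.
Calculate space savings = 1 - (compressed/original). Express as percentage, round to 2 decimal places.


ratio = compressed/original = 69988/84659 = 0.826705
savings = 1 - ratio = 1 - 0.826705 = 0.173295
as a percentage: 0.173295 * 100 = 17.33%

Space savings = 1 - 69988/84659 = 17.33%


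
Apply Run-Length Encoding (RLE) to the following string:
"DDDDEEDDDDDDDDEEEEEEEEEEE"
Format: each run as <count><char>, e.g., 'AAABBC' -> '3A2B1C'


Scanning runs left to right:
  i=0: run of 'D' x 4 -> '4D'
  i=4: run of 'E' x 2 -> '2E'
  i=6: run of 'D' x 8 -> '8D'
  i=14: run of 'E' x 11 -> '11E'

RLE = 4D2E8D11E


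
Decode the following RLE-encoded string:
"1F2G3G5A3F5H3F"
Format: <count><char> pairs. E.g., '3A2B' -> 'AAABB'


Expanding each <count><char> pair:
  1F -> 'F'
  2G -> 'GG'
  3G -> 'GGG'
  5A -> 'AAAAA'
  3F -> 'FFF'
  5H -> 'HHHHH'
  3F -> 'FFF'

Decoded = FGGGGGAAAAAFFFHHHHHFFF


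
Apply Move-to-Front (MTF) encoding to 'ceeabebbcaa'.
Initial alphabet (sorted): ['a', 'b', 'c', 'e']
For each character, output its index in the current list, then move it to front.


MTF encoding:
'c': index 2 in ['a', 'b', 'c', 'e'] -> ['c', 'a', 'b', 'e']
'e': index 3 in ['c', 'a', 'b', 'e'] -> ['e', 'c', 'a', 'b']
'e': index 0 in ['e', 'c', 'a', 'b'] -> ['e', 'c', 'a', 'b']
'a': index 2 in ['e', 'c', 'a', 'b'] -> ['a', 'e', 'c', 'b']
'b': index 3 in ['a', 'e', 'c', 'b'] -> ['b', 'a', 'e', 'c']
'e': index 2 in ['b', 'a', 'e', 'c'] -> ['e', 'b', 'a', 'c']
'b': index 1 in ['e', 'b', 'a', 'c'] -> ['b', 'e', 'a', 'c']
'b': index 0 in ['b', 'e', 'a', 'c'] -> ['b', 'e', 'a', 'c']
'c': index 3 in ['b', 'e', 'a', 'c'] -> ['c', 'b', 'e', 'a']
'a': index 3 in ['c', 'b', 'e', 'a'] -> ['a', 'c', 'b', 'e']
'a': index 0 in ['a', 'c', 'b', 'e'] -> ['a', 'c', 'b', 'e']


Output: [2, 3, 0, 2, 3, 2, 1, 0, 3, 3, 0]


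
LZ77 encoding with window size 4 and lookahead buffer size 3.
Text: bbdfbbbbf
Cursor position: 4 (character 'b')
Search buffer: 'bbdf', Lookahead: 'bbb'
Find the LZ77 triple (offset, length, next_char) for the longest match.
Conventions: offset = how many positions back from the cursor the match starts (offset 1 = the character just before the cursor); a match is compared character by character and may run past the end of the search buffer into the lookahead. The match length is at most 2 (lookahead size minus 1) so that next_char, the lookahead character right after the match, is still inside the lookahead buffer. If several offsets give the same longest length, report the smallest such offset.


Try each offset into the search buffer:
  offset=1 (pos 3, char 'f'): match length 0
  offset=2 (pos 2, char 'd'): match length 0
  offset=3 (pos 1, char 'b'): match length 1
  offset=4 (pos 0, char 'b'): match length 2
Longest match has length 2 at offset 4.
next_char = character at position 4 + 2 = 6 -> 'b'

Best match: offset=4, length=2 (matching 'bb' starting at position 0)
LZ77 triple: (4, 2, 'b')


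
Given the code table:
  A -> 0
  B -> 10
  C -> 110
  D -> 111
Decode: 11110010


Decoding:
111 -> D
10 -> B
0 -> A
10 -> B


Result: DBAB


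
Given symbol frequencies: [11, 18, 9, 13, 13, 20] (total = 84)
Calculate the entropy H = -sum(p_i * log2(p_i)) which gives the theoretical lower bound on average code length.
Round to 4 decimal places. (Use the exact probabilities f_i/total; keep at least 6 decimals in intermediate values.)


Per-symbol terms -p_i * log2(p_i) with p_i = f_i/84:
  p = 11/84 = 0.130952: log2(p) = -2.932886, -p*log2(p) = 0.384068
  p = 18/84 = 0.214286: log2(p) = -2.222392, -p*log2(p) = 0.476227
  p = 9/84 = 0.107143: log2(p) = -3.222392, -p*log2(p) = 0.345256
  p = 13/84 = 0.154762: log2(p) = -2.691878, -p*log2(p) = 0.416600
  p = 13/84 = 0.154762: log2(p) = -2.691878, -p*log2(p) = 0.416600
  p = 20/84 = 0.238095: log2(p) = -2.070389, -p*log2(p) = 0.492950
H = 0.384068 + 0.476227 + 0.345256 + 0.416600 + 0.416600 + 0.492950 = 2.531701

H = 2.5317 bits/symbol


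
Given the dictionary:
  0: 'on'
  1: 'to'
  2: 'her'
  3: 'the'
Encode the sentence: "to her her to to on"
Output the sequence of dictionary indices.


Look up each word in the dictionary:
  'to' -> 1
  'her' -> 2
  'her' -> 2
  'to' -> 1
  'to' -> 1
  'on' -> 0

Encoded: [1, 2, 2, 1, 1, 0]


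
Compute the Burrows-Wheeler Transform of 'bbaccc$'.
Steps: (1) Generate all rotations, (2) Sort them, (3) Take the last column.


Rotations (sorted):
  0: $bbaccc -> last char: c
  1: accc$bb -> last char: b
  2: baccc$b -> last char: b
  3: bbaccc$ -> last char: $
  4: c$bbacc -> last char: c
  5: cc$bbac -> last char: c
  6: ccc$bba -> last char: a


BWT = cbb$cca


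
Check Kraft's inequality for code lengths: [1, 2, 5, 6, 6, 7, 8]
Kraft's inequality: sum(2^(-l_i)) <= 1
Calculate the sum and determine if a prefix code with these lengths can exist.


Sum = 2^(-1) + 2^(-2) + 2^(-5) + 2^(-6) + 2^(-6) + 2^(-7) + 2^(-8)
    = 0.5 + 0.25 + 0.03125 + 0.015625 + 0.015625 + 0.0078125 + 0.00390625
    = 211/256 = 0.82421875
Since 0.82421875 <= 1, Kraft's inequality IS satisfied.
A prefix code with these lengths CAN exist.

Kraft sum = 0.82421875. Satisfied.


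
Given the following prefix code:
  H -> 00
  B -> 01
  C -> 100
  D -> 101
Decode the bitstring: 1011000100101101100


Decoding step by step:
Bits 101 -> D
Bits 100 -> C
Bits 01 -> B
Bits 00 -> H
Bits 101 -> D
Bits 101 -> D
Bits 100 -> C


Decoded message: DCBHDDC


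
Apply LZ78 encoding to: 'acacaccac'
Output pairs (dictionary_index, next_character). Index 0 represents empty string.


LZ78 encoding steps:
Dictionary: {0: ''}
Step 1: w='' (idx 0), next='a' -> output (0, 'a'), add 'a' as idx 1
Step 2: w='' (idx 0), next='c' -> output (0, 'c'), add 'c' as idx 2
Step 3: w='a' (idx 1), next='c' -> output (1, 'c'), add 'ac' as idx 3
Step 4: w='ac' (idx 3), next='c' -> output (3, 'c'), add 'acc' as idx 4
Step 5: w='ac' (idx 3), end of input -> output (3, '')


Encoded: [(0, 'a'), (0, 'c'), (1, 'c'), (3, 'c'), (3, '')]


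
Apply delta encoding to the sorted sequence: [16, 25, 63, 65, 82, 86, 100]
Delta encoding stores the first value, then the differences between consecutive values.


First value: 16
Deltas:
  25 - 16 = 9
  63 - 25 = 38
  65 - 63 = 2
  82 - 65 = 17
  86 - 82 = 4
  100 - 86 = 14


Delta encoded: [16, 9, 38, 2, 17, 4, 14]


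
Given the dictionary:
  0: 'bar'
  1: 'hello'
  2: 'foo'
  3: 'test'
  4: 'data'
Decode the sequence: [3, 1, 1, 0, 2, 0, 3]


Look up each index in the dictionary:
  3 -> 'test'
  1 -> 'hello'
  1 -> 'hello'
  0 -> 'bar'
  2 -> 'foo'
  0 -> 'bar'
  3 -> 'test'

Decoded: "test hello hello bar foo bar test"


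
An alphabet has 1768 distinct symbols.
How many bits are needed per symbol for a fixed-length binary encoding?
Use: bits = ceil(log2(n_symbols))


log2(1768) = 10.7879
Bracket: 2^10 = 1024 < 1768 <= 2^11 = 2048
So ceil(log2(1768)) = 11

bits = ceil(log2(1768)) = ceil(10.7879) = 11 bits


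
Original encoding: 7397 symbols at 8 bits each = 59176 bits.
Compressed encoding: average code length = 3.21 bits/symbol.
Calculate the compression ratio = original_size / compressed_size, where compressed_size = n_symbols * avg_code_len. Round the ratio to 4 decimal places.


original_size = n_symbols * orig_bits = 7397 * 8 = 59176 bits
compressed_size = n_symbols * avg_code_len = 7397 * 3.21 = 23744.37 bits
ratio = original_size / compressed_size = 59176 / 23744.37 = 2.4922

Compression ratio = 2.4922


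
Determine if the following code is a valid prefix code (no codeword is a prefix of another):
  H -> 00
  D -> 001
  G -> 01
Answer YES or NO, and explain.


Checking each pair (does one codeword prefix another?):
  H='00' vs D='001': prefix -- VIOLATION

NO -- this is NOT a valid prefix code. H (00) is a prefix of D (001).


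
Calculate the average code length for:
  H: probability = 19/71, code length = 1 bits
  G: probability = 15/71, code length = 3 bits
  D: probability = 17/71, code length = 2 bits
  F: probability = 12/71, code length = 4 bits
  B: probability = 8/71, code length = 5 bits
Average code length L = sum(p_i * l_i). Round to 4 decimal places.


Weighted contributions p_i * l_i:
  H: (19/71) * 1 = 19/71
  G: (15/71) * 3 = 45/71
  D: (17/71) * 2 = 34/71
  F: (12/71) * 4 = 48/71
  B: (8/71) * 5 = 40/71
Sum = (19 + 45 + 34 + 48 + 40)/71 = 186/71

L = 186/71 = 2.6197 bits/symbol


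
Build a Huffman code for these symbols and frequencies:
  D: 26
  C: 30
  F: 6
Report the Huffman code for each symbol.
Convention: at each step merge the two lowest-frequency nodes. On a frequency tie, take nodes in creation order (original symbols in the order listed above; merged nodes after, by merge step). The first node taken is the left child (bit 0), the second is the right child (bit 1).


Huffman tree construction:
Step 1: Merge F(6) + D(26) = 32
Step 2: Merge C(30) + (F+D)(32) = 62
Read each symbol's code off the tree from the root (left child = 0, right child = 1).

Codes:
  D: 11 (length 2)
  C: 0 (length 1)
  F: 10 (length 2)
Average code length: 94/62 = 1.5161 bits/symbol


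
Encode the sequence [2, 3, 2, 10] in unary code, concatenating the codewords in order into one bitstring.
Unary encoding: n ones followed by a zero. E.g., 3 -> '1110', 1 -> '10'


Encode each number as n ones followed by a terminating 0:
  2 -> 110 (3 bits)
  3 -> 1110 (4 bits)
  2 -> 110 (3 bits)
  10 -> 11111111110 (11 bits)
Total length = 3 + 4 + 3 + 11 = 21 bits.

Unary([2, 3, 2, 10]) = 110111011011111111110 (21 bits)


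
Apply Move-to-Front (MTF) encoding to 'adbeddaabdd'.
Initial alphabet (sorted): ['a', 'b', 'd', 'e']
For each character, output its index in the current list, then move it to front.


MTF encoding:
'a': index 0 in ['a', 'b', 'd', 'e'] -> ['a', 'b', 'd', 'e']
'd': index 2 in ['a', 'b', 'd', 'e'] -> ['d', 'a', 'b', 'e']
'b': index 2 in ['d', 'a', 'b', 'e'] -> ['b', 'd', 'a', 'e']
'e': index 3 in ['b', 'd', 'a', 'e'] -> ['e', 'b', 'd', 'a']
'd': index 2 in ['e', 'b', 'd', 'a'] -> ['d', 'e', 'b', 'a']
'd': index 0 in ['d', 'e', 'b', 'a'] -> ['d', 'e', 'b', 'a']
'a': index 3 in ['d', 'e', 'b', 'a'] -> ['a', 'd', 'e', 'b']
'a': index 0 in ['a', 'd', 'e', 'b'] -> ['a', 'd', 'e', 'b']
'b': index 3 in ['a', 'd', 'e', 'b'] -> ['b', 'a', 'd', 'e']
'd': index 2 in ['b', 'a', 'd', 'e'] -> ['d', 'b', 'a', 'e']
'd': index 0 in ['d', 'b', 'a', 'e'] -> ['d', 'b', 'a', 'e']


Output: [0, 2, 2, 3, 2, 0, 3, 0, 3, 2, 0]


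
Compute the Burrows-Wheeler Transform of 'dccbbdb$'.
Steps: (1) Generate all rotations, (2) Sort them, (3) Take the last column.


Rotations (sorted):
  0: $dccbbdb -> last char: b
  1: b$dccbbd -> last char: d
  2: bbdb$dcc -> last char: c
  3: bdb$dccb -> last char: b
  4: cbbdb$dc -> last char: c
  5: ccbbdb$d -> last char: d
  6: db$dccbb -> last char: b
  7: dccbbdb$ -> last char: $


BWT = bdcbcdb$


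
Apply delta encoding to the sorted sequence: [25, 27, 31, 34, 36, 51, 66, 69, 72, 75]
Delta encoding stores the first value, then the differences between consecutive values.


First value: 25
Deltas:
  27 - 25 = 2
  31 - 27 = 4
  34 - 31 = 3
  36 - 34 = 2
  51 - 36 = 15
  66 - 51 = 15
  69 - 66 = 3
  72 - 69 = 3
  75 - 72 = 3


Delta encoded: [25, 2, 4, 3, 2, 15, 15, 3, 3, 3]


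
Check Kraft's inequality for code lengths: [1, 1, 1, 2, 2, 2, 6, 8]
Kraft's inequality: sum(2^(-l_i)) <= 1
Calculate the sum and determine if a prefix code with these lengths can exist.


Sum = 2^(-1) + 2^(-1) + 2^(-1) + 2^(-2) + 2^(-2) + 2^(-2) + 2^(-6) + 2^(-8)
    = 0.5 + 0.5 + 0.5 + 0.25 + 0.25 + 0.25 + 0.015625 + 0.00390625
    = 581/256 = 2.26953125
Since 2.26953125 > 1, Kraft's inequality is NOT satisfied.
A prefix code with these lengths CANNOT exist.

Kraft sum = 2.26953125. Not satisfied.


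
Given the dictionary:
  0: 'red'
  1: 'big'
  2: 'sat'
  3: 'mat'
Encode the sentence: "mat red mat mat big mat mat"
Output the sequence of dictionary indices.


Look up each word in the dictionary:
  'mat' -> 3
  'red' -> 0
  'mat' -> 3
  'mat' -> 3
  'big' -> 1
  'mat' -> 3
  'mat' -> 3

Encoded: [3, 0, 3, 3, 1, 3, 3]


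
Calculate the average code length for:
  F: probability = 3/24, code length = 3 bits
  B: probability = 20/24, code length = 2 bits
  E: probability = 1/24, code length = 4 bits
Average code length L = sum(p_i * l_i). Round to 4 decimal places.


Weighted contributions p_i * l_i:
  F: (3/24) * 3 = 9/24
  B: (20/24) * 2 = 40/24
  E: (1/24) * 4 = 4/24
Sum = (9 + 40 + 4)/24 = 53/24

L = 53/24 = 2.2083 bits/symbol


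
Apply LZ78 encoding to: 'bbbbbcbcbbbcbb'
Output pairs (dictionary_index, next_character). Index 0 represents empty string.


LZ78 encoding steps:
Dictionary: {0: ''}
Step 1: w='' (idx 0), next='b' -> output (0, 'b'), add 'b' as idx 1
Step 2: w='b' (idx 1), next='b' -> output (1, 'b'), add 'bb' as idx 2
Step 3: w='bb' (idx 2), next='c' -> output (2, 'c'), add 'bbc' as idx 3
Step 4: w='b' (idx 1), next='c' -> output (1, 'c'), add 'bc' as idx 4
Step 5: w='bb' (idx 2), next='b' -> output (2, 'b'), add 'bbb' as idx 5
Step 6: w='' (idx 0), next='c' -> output (0, 'c'), add 'c' as idx 6
Step 7: w='bb' (idx 2), end of input -> output (2, '')


Encoded: [(0, 'b'), (1, 'b'), (2, 'c'), (1, 'c'), (2, 'b'), (0, 'c'), (2, '')]


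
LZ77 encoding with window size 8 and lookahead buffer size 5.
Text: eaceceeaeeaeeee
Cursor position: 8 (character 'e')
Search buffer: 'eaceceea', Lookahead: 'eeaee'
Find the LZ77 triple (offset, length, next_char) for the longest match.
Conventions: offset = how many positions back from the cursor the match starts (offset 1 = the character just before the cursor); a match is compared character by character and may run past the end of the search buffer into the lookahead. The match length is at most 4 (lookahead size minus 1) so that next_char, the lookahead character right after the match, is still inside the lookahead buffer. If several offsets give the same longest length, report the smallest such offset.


Try each offset into the search buffer:
  offset=1 (pos 7, char 'a'): match length 0
  offset=2 (pos 6, char 'e'): match length 1
  offset=3 (pos 5, char 'e'): match length 4
  offset=4 (pos 4, char 'c'): match length 0
  offset=5 (pos 3, char 'e'): match length 1
  offset=6 (pos 2, char 'c'): match length 0
  offset=7 (pos 1, char 'a'): match length 0
  offset=8 (pos 0, char 'e'): match length 1
Longest match has length 4 at offset 3.
next_char = character at position 8 + 4 = 12 -> 'e'

Best match: offset=3, length=4 (matching 'eeae' starting at position 5)
LZ77 triple: (3, 4, 'e')


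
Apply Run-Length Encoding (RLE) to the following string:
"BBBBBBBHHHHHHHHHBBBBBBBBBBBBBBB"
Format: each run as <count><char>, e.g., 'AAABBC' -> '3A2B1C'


Scanning runs left to right:
  i=0: run of 'B' x 7 -> '7B'
  i=7: run of 'H' x 9 -> '9H'
  i=16: run of 'B' x 15 -> '15B'

RLE = 7B9H15B


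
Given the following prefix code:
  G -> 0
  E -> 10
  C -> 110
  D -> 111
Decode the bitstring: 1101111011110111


Decoding step by step:
Bits 110 -> C
Bits 111 -> D
Bits 10 -> E
Bits 111 -> D
Bits 10 -> E
Bits 111 -> D


Decoded message: CDEDED


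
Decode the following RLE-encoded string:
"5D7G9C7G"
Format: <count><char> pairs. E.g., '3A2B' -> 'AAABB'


Expanding each <count><char> pair:
  5D -> 'DDDDD'
  7G -> 'GGGGGGG'
  9C -> 'CCCCCCCCC'
  7G -> 'GGGGGGG'

Decoded = DDDDDGGGGGGGCCCCCCCCCGGGGGGG


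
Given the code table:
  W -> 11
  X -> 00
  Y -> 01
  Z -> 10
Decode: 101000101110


Decoding:
10 -> Z
10 -> Z
00 -> X
10 -> Z
11 -> W
10 -> Z


Result: ZZXZWZ


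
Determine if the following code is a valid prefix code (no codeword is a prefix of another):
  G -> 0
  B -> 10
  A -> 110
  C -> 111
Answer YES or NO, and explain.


Checking each pair (does one codeword prefix another?):
  G='0' vs B='10': no prefix
  G='0' vs A='110': no prefix
  G='0' vs C='111': no prefix
  B='10' vs G='0': no prefix
  B='10' vs A='110': no prefix
  B='10' vs C='111': no prefix
  A='110' vs G='0': no prefix
  A='110' vs B='10': no prefix
  A='110' vs C='111': no prefix
  C='111' vs G='0': no prefix
  C='111' vs B='10': no prefix
  C='111' vs A='110': no prefix
No violation found over all pairs.

YES -- this is a valid prefix code. No codeword is a prefix of any other codeword.


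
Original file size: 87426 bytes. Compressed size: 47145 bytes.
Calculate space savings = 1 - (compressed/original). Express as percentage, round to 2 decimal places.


ratio = compressed/original = 47145/87426 = 0.539256
savings = 1 - ratio = 1 - 0.539256 = 0.460744
as a percentage: 0.460744 * 100 = 46.07%

Space savings = 1 - 47145/87426 = 46.07%


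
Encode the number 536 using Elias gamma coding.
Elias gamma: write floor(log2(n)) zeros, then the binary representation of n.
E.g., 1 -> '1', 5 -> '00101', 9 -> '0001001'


num_bits = floor(log2(536)) + 1 = 10
leading_zeros = num_bits - 1 = 9
binary(536) = 1000011000

Elias gamma(536) = '000000000' + '1000011000' = 0000000001000011000 (19 bits)


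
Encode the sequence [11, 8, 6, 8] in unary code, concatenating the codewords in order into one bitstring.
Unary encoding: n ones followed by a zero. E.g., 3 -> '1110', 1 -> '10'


Encode each number as n ones followed by a terminating 0:
  11 -> 111111111110 (12 bits)
  8 -> 111111110 (9 bits)
  6 -> 1111110 (7 bits)
  8 -> 111111110 (9 bits)
Total length = 12 + 9 + 7 + 9 = 37 bits.

Unary([11, 8, 6, 8]) = 1111111111101111111101111110111111110 (37 bits)


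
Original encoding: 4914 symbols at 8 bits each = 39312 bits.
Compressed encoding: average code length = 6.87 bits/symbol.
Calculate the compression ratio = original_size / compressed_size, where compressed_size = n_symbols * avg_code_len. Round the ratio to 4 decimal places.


original_size = n_symbols * orig_bits = 4914 * 8 = 39312 bits
compressed_size = n_symbols * avg_code_len = 4914 * 6.87 = 33759.18 bits
ratio = original_size / compressed_size = 39312 / 33759.18 = 1.1645

Compression ratio = 1.1645


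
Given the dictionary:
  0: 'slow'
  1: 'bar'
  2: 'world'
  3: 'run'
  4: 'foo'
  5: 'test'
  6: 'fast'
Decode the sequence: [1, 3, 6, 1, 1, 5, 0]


Look up each index in the dictionary:
  1 -> 'bar'
  3 -> 'run'
  6 -> 'fast'
  1 -> 'bar'
  1 -> 'bar'
  5 -> 'test'
  0 -> 'slow'

Decoded: "bar run fast bar bar test slow"


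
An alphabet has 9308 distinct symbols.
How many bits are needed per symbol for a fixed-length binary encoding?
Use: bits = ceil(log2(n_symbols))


log2(9308) = 13.1843
Bracket: 2^13 = 8192 < 9308 <= 2^14 = 16384
So ceil(log2(9308)) = 14

bits = ceil(log2(9308)) = ceil(13.1843) = 14 bits


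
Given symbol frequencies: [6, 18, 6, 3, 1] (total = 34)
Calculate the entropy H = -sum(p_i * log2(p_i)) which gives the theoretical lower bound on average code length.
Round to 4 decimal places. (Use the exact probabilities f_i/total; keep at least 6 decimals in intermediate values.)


Per-symbol terms -p_i * log2(p_i) with p_i = f_i/34:
  p = 6/34 = 0.176471: log2(p) = -2.502500, -p*log2(p) = 0.441618
  p = 18/34 = 0.529412: log2(p) = -0.917538, -p*log2(p) = 0.485755
  p = 6/34 = 0.176471: log2(p) = -2.502500, -p*log2(p) = 0.441618
  p = 3/34 = 0.088235: log2(p) = -3.502500, -p*log2(p) = 0.309044
  p = 1/34 = 0.029412: log2(p) = -5.087463, -p*log2(p) = 0.149631
H = 0.441618 + 0.485755 + 0.441618 + 0.309044 + 0.149631 = 1.827666

H = 1.8277 bits/symbol


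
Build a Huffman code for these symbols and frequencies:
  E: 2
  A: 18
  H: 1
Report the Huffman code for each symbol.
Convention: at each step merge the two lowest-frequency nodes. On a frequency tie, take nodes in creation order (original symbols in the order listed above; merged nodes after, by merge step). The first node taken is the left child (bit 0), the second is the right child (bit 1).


Huffman tree construction:
Step 1: Merge H(1) + E(2) = 3
Step 2: Merge (H+E)(3) + A(18) = 21
Read each symbol's code off the tree from the root (left child = 0, right child = 1).

Codes:
  E: 01 (length 2)
  A: 1 (length 1)
  H: 00 (length 2)
Average code length: 24/21 = 1.1429 bits/symbol


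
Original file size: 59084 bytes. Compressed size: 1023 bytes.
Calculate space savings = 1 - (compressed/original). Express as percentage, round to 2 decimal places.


ratio = compressed/original = 1023/59084 = 0.017314
savings = 1 - ratio = 1 - 0.017314 = 0.982686
as a percentage: 0.982686 * 100 = 98.27%

Space savings = 1 - 1023/59084 = 98.27%


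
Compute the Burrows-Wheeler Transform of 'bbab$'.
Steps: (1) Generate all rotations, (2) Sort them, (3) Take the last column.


Rotations (sorted):
  0: $bbab -> last char: b
  1: ab$bb -> last char: b
  2: b$bba -> last char: a
  3: bab$b -> last char: b
  4: bbab$ -> last char: $


BWT = bbab$


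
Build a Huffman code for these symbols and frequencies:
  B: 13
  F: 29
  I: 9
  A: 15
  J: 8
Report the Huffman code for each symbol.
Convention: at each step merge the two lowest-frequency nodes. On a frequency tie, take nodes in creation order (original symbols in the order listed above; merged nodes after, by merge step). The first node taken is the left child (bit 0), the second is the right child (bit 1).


Huffman tree construction:
Step 1: Merge J(8) + I(9) = 17
Step 2: Merge B(13) + A(15) = 28
Step 3: Merge (J+I)(17) + (B+A)(28) = 45
Step 4: Merge F(29) + ((J+I)+(B+A))(45) = 74
Read each symbol's code off the tree from the root (left child = 0, right child = 1).

Codes:
  B: 110 (length 3)
  F: 0 (length 1)
  I: 101 (length 3)
  A: 111 (length 3)
  J: 100 (length 3)
Average code length: 164/74 = 2.2162 bits/symbol


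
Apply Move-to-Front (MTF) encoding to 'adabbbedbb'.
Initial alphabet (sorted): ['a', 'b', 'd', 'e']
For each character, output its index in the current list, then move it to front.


MTF encoding:
'a': index 0 in ['a', 'b', 'd', 'e'] -> ['a', 'b', 'd', 'e']
'd': index 2 in ['a', 'b', 'd', 'e'] -> ['d', 'a', 'b', 'e']
'a': index 1 in ['d', 'a', 'b', 'e'] -> ['a', 'd', 'b', 'e']
'b': index 2 in ['a', 'd', 'b', 'e'] -> ['b', 'a', 'd', 'e']
'b': index 0 in ['b', 'a', 'd', 'e'] -> ['b', 'a', 'd', 'e']
'b': index 0 in ['b', 'a', 'd', 'e'] -> ['b', 'a', 'd', 'e']
'e': index 3 in ['b', 'a', 'd', 'e'] -> ['e', 'b', 'a', 'd']
'd': index 3 in ['e', 'b', 'a', 'd'] -> ['d', 'e', 'b', 'a']
'b': index 2 in ['d', 'e', 'b', 'a'] -> ['b', 'd', 'e', 'a']
'b': index 0 in ['b', 'd', 'e', 'a'] -> ['b', 'd', 'e', 'a']


Output: [0, 2, 1, 2, 0, 0, 3, 3, 2, 0]


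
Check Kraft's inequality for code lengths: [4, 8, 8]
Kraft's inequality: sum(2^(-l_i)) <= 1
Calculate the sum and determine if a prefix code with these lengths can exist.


Sum = 2^(-4) + 2^(-8) + 2^(-8)
    = 0.0625 + 0.00390625 + 0.00390625
    = 18/256 = 0.0703125
Since 0.0703125 <= 1, Kraft's inequality IS satisfied.
A prefix code with these lengths CAN exist.

Kraft sum = 0.0703125. Satisfied.


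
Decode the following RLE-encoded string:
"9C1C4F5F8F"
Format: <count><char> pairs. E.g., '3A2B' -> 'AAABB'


Expanding each <count><char> pair:
  9C -> 'CCCCCCCCC'
  1C -> 'C'
  4F -> 'FFFF'
  5F -> 'FFFFF'
  8F -> 'FFFFFFFF'

Decoded = CCCCCCCCCCFFFFFFFFFFFFFFFFF
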